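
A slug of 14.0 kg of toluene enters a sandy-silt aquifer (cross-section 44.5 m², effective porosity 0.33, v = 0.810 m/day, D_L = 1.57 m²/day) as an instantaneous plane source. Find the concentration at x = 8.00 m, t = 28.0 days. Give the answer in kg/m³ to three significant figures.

For an instantaneous plane source, C(x,t) = M/(n_e·A·√(4πDt)) · exp(−(x−vt)²/(4Dt)), with n_e·A the pore (flow) area.
Plume center vt = 0.810 × 28.0 = 22.68 m, so the well at 8.00 m is 14.68 m upgradient of the peak.
√(4πDt) = 23.50 m, giving peak height M/(n_e·A·√(4πDt)) = 14.0/(0.33 × 44.5 × 23.50) = 0.04057 kg/m³.
(x−vt)²/(4Dt) = (-14.68)²/(4 × 1.57 × 28.0) = 1.226; exp(−1.226) = 0.2935.
C = 0.04057 × 0.2935 = 0.0119 kg/m³.

0.0119 kg/m³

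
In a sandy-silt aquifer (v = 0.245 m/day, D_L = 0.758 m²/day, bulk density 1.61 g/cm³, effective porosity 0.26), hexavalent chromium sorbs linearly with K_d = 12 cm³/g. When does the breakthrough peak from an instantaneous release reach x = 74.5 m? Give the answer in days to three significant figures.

Retardation factor R = 1 + ρ_b·K_d/n = 1 + 1.61 × 12/0.26 = 75.31.
Sorption retards both mechanisms: v_R = v/R = 0.003253 m/day, D_R = D/R = 0.01007 m²/day.
Peak time from v_R²t² + 2D_R t − x² = 0: t = (√(D_R² + v_R²x²) − D_R)/v_R².
√(D_R² + v_R²x²) = √(0.01007² + 0.003253² × 74.5²) = 0.2426; v_R² = 1.058e-05.
t = (0.2426 − 0.01007)/1.058e-05 = 22000 days.

22000 days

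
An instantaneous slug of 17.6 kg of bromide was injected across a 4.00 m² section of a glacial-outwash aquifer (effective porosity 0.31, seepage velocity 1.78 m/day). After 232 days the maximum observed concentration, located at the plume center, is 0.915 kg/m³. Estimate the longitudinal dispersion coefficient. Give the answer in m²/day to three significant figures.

At the plume center C_max = M/(n_e·A·√(4πDt)), so D = M²/(4πt·(n_e·A·C_max)²).
n_e·A·C_max = 0.31 × 4.00 × 0.915 = 1.135 kg/m.
D = 17.6²/(4π × 232 × 1.135²) = 0.0825 m²/day.

0.0825 m²/day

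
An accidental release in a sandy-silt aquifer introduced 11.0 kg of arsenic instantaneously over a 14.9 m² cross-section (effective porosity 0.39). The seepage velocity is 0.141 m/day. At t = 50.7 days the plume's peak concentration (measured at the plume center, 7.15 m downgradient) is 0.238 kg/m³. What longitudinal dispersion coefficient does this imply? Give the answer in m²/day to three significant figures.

At the plume center C_max = M/(n_e·A·√(4πDt)), so D = M²/(4πt·(n_e·A·C_max)²).
n_e·A·C_max = 0.39 × 14.9 × 0.238 = 1.383 kg/m.
D = 11.0²/(4π × 50.7 × 1.383²) = 0.0993 m²/day.

0.0993 m²/day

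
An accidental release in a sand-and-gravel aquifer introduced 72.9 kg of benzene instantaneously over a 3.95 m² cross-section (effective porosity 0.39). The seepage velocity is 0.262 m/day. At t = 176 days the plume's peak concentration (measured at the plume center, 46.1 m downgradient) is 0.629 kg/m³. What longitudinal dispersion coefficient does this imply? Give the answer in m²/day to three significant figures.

2.56 m²/day

At the plume center C_max = M/(n_e·A·√(4πDt)), so D = M²/(4πt·(n_e·A·C_max)²).
n_e·A·C_max = 0.39 × 3.95 × 0.629 = 0.9690 kg/m.
D = 72.9²/(4π × 176 × 0.9690²) = 2.56 m²/day.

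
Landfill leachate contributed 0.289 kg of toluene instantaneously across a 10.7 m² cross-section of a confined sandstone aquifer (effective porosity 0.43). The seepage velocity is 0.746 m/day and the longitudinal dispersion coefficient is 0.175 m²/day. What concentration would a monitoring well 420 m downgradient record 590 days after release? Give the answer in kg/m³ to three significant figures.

0.000653 kg/m³

For an instantaneous plane source, C(x,t) = M/(n_e·A·√(4πDt)) · exp(−(x−vt)²/(4Dt)), with n_e·A the pore (flow) area.
Plume center vt = 0.746 × 590 = 440.14 m, so the well at 420 m is 20.14 m upgradient of the peak.
√(4πDt) = 36.02 m, giving peak height M/(n_e·A·√(4πDt)) = 0.289/(0.43 × 10.7 × 36.02) = 0.001744 kg/m³.
(x−vt)²/(4Dt) = (-20.14)²/(4 × 0.175 × 590) = 0.9821; exp(−0.9821) = 0.3745.
C = 0.001744 × 0.3745 = 0.000653 kg/m³.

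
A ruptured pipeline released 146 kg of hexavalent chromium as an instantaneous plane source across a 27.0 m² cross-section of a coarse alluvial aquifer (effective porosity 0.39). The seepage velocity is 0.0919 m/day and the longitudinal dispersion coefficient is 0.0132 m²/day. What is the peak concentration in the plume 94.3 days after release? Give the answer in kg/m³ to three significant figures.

3.51 kg/m³

The peak of an instantaneous 1D plume sits at x = vt; there the Gaussian factor is 1 and C_max = M/(n_e·A·√(4πDt)), where n_e·A is the pore area the mass is dissolved in.
√(4πDt) = √(4π × 0.0132 × 94.3) = 3.955 m, so C_max = 146/(0.39 × 27.0 × 3.955) = 3.51 kg/m³.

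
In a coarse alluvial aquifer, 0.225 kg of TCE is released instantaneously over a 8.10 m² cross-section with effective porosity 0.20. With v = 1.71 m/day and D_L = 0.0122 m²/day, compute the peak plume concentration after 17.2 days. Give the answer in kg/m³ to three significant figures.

The peak of an instantaneous 1D plume sits at x = vt; there the Gaussian factor is 1 and C_max = M/(n_e·A·√(4πDt)), where n_e·A is the pore area the mass is dissolved in.
√(4πDt) = √(4π × 0.0122 × 17.2) = 1.624 m, so C_max = 0.225/(0.20 × 8.10 × 1.624) = 0.0855 kg/m³.

0.0855 kg/m³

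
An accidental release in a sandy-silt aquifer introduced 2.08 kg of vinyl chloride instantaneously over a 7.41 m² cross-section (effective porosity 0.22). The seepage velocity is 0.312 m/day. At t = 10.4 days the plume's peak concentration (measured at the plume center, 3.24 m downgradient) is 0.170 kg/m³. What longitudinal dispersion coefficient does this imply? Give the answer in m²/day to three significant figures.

At the plume center C_max = M/(n_e·A·√(4πDt)), so D = M²/(4πt·(n_e·A·C_max)²).
n_e·A·C_max = 0.22 × 7.41 × 0.170 = 0.2771 kg/m.
D = 2.08²/(4π × 10.4 × 0.2771²) = 0.431 m²/day.

0.431 m²/day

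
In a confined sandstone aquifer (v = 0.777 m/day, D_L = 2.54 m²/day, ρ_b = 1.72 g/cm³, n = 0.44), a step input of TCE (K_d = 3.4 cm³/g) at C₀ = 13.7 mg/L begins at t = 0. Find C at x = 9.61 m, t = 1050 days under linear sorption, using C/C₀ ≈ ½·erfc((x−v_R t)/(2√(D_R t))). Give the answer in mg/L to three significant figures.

Retardation factor R = 1 + ρ_b·K_d/n = 1 + 1.72 × 3.4/0.44 = 14.29.
Sorption retards both mechanisms: v_R = v/R = 0.05437 m/day, D_R = D/R = 0.1777 m²/day.
v_R·t = 0.05437 × 1050 = 57.0885 m; 2√(D_R t) = 27.32 m; argument = (9.61 − 57.0885)/27.32 = -1.738.
C = C₀ × ½·erfc(-1.738) = 13.7 × 0.9930 = 13.6 mg/L.

13.6 mg/L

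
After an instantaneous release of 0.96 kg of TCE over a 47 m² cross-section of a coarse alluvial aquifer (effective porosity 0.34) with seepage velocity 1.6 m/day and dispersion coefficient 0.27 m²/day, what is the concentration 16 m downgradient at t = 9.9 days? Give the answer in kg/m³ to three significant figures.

For an instantaneous plane source, C(x,t) = M/(n_e·A·√(4πDt)) · exp(−(x−vt)²/(4Dt)), with n_e·A the pore (flow) area.
Plume center vt = 1.6 × 9.9 = 15.84 m, so the well at 16 m is 0.16 m downgradient of the peak.
√(4πDt) = 5.796 m, giving peak height M/(n_e·A·√(4πDt)) = 0.96/(0.34 × 47 × 5.796) = 0.01036 kg/m³.
(x−vt)²/(4Dt) = (0.16)²/(4 × 0.27 × 9.9) = 0.002394; exp(−0.002394) = 0.9976.
C = 0.01036 × 0.9976 = 0.0103 kg/m³.

0.0103 kg/m³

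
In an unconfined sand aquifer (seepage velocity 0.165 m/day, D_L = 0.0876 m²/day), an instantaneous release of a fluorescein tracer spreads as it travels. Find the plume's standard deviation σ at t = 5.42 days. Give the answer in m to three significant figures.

Dispersive spreading gives a Gaussian with σ² = 2Dt; advection only shifts the center.
σ = √(2 × 0.0876 × 5.42) = 0.974 m.

0.974 m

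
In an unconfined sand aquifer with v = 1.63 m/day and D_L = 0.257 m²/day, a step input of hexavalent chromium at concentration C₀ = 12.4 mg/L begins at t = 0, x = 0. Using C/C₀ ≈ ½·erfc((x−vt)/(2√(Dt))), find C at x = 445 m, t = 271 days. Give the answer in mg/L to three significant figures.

For a continuous step input, C/C₀ ≈ ½·erfc((x−vt)/(2√(Dt))).
vt = 1.63 × 271 = 441.73 m and 2√(Dt) = 2√(0.257 × 271) = 16.69 m.
Argument (x−vt)/(2√(Dt)) = (445 − 441.73)/16.69 = 0.1959; ½·erfc(0.1959) = 0.3909.
C = 12.4 × 0.3909 = 4.85 mg/L.

4.85 mg/L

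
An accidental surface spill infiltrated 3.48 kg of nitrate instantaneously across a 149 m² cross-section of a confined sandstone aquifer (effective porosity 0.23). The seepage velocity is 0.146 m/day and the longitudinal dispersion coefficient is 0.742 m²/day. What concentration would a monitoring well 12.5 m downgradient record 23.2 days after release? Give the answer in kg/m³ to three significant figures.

0.00207 kg/m³

For an instantaneous plane source, C(x,t) = M/(n_e·A·√(4πDt)) · exp(−(x−vt)²/(4Dt)), with n_e·A the pore (flow) area.
Plume center vt = 0.146 × 23.2 = 3.3872 m, so the well at 12.5 m is 9.1128 m downgradient of the peak.
√(4πDt) = 14.71 m, giving peak height M/(n_e·A·√(4πDt)) = 3.48/(0.23 × 149 × 14.71) = 0.006903 kg/m³.
(x−vt)²/(4Dt) = (9.1128)²/(4 × 0.742 × 23.2) = 1.206; exp(−1.206) = 0.2994.
C = 0.006903 × 0.2994 = 0.00207 kg/m³.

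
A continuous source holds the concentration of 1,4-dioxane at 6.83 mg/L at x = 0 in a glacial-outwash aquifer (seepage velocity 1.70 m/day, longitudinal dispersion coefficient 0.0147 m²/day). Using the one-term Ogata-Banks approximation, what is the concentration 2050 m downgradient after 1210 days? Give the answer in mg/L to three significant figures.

6.01 mg/L

For a continuous step input, C/C₀ ≈ ½·erfc((x−vt)/(2√(Dt))).
vt = 1.70 × 1210 = 2057 m and 2√(Dt) = 2√(0.0147 × 1210) = 8.435 m.
Argument (x−vt)/(2√(Dt)) = (2050 − 2057)/8.435 = -0.8299; ½·erfc(-0.8299) = 0.8797.
C = 6.83 × 0.8797 = 6.01 mg/L.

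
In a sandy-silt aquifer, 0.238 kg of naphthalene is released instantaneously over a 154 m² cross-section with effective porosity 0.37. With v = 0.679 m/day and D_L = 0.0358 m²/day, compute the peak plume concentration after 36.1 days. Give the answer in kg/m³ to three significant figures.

0.00104 kg/m³

The peak of an instantaneous 1D plume sits at x = vt; there the Gaussian factor is 1 and C_max = M/(n_e·A·√(4πDt)), where n_e·A is the pore area the mass is dissolved in.
√(4πDt) = √(4π × 0.0358 × 36.1) = 4.030 m, so C_max = 0.238/(0.37 × 154 × 4.030) = 0.00104 kg/m³.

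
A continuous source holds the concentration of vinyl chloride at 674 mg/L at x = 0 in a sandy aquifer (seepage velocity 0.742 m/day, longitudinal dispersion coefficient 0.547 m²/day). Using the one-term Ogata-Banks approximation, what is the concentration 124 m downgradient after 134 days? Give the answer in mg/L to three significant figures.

For a continuous step input, C/C₀ ≈ ½·erfc((x−vt)/(2√(Dt))).
vt = 0.742 × 134 = 99.428 m and 2√(Dt) = 2√(0.547 × 134) = 17.12 m.
Argument (x−vt)/(2√(Dt)) = (124 − 99.428)/17.12 = 1.435; ½·erfc(1.435) = 0.02121.
C = 674 × 0.02121 = 14.3 mg/L.

14.3 mg/L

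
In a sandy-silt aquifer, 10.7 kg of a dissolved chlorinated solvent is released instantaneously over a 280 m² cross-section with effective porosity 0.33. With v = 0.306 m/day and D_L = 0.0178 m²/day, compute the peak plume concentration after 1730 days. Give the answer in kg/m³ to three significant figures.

The peak of an instantaneous 1D plume sits at x = vt; there the Gaussian factor is 1 and C_max = M/(n_e·A·√(4πDt)), where n_e·A is the pore area the mass is dissolved in.
√(4πDt) = √(4π × 0.0178 × 1730) = 19.67 m, so C_max = 10.7/(0.33 × 280 × 19.67) = 0.00589 kg/m³.

0.00589 kg/m³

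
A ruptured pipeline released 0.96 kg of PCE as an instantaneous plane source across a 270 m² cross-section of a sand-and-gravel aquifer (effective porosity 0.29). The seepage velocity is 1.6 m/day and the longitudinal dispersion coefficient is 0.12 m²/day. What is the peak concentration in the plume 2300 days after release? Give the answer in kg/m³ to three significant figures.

The peak of an instantaneous 1D plume sits at x = vt; there the Gaussian factor is 1 and C_max = M/(n_e·A·√(4πDt)), where n_e·A is the pore area the mass is dissolved in.
√(4πDt) = √(4π × 0.12 × 2300) = 58.89 m, so C_max = 0.96/(0.29 × 270 × 58.89) = 0.000208 kg/m³.

0.000208 kg/m³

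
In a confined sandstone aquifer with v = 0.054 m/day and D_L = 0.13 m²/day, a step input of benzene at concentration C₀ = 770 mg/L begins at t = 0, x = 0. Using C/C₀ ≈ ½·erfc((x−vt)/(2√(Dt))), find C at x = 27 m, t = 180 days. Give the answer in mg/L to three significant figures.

For a continuous step input, C/C₀ ≈ ½·erfc((x−vt)/(2√(Dt))).
vt = 0.054 × 180 = 9.72 m and 2√(Dt) = 2√(0.13 × 180) = 9.675 m.
Argument (x−vt)/(2√(Dt)) = (27 − 9.72)/9.675 = 1.786; ½·erfc(1.786) = 0.005772.
C = 770 × 0.005772 = 4.44 mg/L.

4.44 mg/L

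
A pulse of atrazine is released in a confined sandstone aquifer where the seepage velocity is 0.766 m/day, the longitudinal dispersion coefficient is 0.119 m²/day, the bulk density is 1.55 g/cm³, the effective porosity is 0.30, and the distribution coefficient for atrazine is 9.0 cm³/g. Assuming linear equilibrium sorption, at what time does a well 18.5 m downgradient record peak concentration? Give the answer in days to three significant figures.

Retardation factor R = 1 + ρ_b·K_d/n = 1 + 1.55 × 9.0/0.30 = 47.50.
Sorption retards both mechanisms: v_R = v/R = 0.01613 m/day, D_R = D/R = 0.002505 m²/day.
Peak time from v_R²t² + 2D_R t − x² = 0: t = (√(D_R² + v_R²x²) − D_R)/v_R².
√(D_R² + v_R²x²) = √(0.002505² + 0.01613² × 18.5²) = 0.2984; v_R² = 0.0002602.
t = (0.2984 − 0.002505)/0.0002602 = 1140 days.

1140 days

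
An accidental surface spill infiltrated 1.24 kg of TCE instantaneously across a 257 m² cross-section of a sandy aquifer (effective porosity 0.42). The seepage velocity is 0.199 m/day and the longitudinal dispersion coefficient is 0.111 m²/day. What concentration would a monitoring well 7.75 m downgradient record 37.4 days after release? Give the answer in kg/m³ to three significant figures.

0.00158 kg/m³

For an instantaneous plane source, C(x,t) = M/(n_e·A·√(4πDt)) · exp(−(x−vt)²/(4Dt)), with n_e·A the pore (flow) area.
Plume center vt = 0.199 × 37.4 = 7.4426 m, so the well at 7.75 m is 0.3074 m downgradient of the peak.
√(4πDt) = 7.223 m, giving peak height M/(n_e·A·√(4πDt)) = 1.24/(0.42 × 257 × 7.223) = 0.001590 kg/m³.
(x−vt)²/(4Dt) = (0.3074)²/(4 × 0.111 × 37.4) = 0.005691; exp(−0.005691) = 0.9943.
C = 0.001590 × 0.9943 = 0.00158 kg/m³.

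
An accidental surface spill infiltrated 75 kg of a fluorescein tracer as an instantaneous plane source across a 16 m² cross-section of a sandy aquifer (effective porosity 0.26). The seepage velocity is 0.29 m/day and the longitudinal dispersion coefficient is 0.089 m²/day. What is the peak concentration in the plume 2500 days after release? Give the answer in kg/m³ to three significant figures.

The peak of an instantaneous 1D plume sits at x = vt; there the Gaussian factor is 1 and C_max = M/(n_e·A·√(4πDt)), where n_e·A is the pore area the mass is dissolved in.
√(4πDt) = √(4π × 0.089 × 2500) = 52.88 m, so C_max = 75/(0.26 × 16 × 52.88) = 0.341 kg/m³.

0.341 kg/m³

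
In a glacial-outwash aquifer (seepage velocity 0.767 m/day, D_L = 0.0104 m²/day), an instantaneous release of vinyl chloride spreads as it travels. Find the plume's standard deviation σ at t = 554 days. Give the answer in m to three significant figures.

3.39 m

Dispersive spreading gives a Gaussian with σ² = 2Dt; advection only shifts the center.
σ = √(2 × 0.0104 × 554) = 3.39 m.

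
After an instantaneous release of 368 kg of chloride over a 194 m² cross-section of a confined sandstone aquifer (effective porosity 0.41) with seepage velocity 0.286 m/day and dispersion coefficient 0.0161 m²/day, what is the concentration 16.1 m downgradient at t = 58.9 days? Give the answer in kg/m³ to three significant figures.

1.16 kg/m³

For an instantaneous plane source, C(x,t) = M/(n_e·A·√(4πDt)) · exp(−(x−vt)²/(4Dt)), with n_e·A the pore (flow) area.
Plume center vt = 0.286 × 58.9 = 16.8454 m, so the well at 16.1 m is 0.7454 m upgradient of the peak.
√(4πDt) = 3.452 m, giving peak height M/(n_e·A·√(4πDt)) = 368/(0.41 × 194 × 3.452) = 1.340 kg/m³.
(x−vt)²/(4Dt) = (-0.7454)²/(4 × 0.0161 × 58.9) = 0.1465; exp(−0.1465) = 0.8637.
C = 1.340 × 0.8637 = 1.16 kg/m³.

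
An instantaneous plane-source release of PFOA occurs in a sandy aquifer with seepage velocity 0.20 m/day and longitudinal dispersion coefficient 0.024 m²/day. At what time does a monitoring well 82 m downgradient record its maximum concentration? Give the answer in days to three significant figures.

For the 1D instantaneous-source solution, setting ∂C/∂t = 0 at fixed x gives v²t² + 2Dt − x² = 0, so t = (√(D² + v²x²) − D)/v².
√(D² + v²x²) = √(0.024² + 0.20² × 82²) = 16.40; v² = 0.04.
t = (16.40 − 0.024)/0.04 = 409 days (vs. the pure-advection estimate x/v = 410 d).

409 days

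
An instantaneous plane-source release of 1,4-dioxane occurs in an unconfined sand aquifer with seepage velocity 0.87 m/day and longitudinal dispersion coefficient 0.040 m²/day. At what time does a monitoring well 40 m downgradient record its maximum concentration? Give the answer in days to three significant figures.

For the 1D instantaneous-source solution, setting ∂C/∂t = 0 at fixed x gives v²t² + 2Dt − x² = 0, so t = (√(D² + v²x²) − D)/v².
√(D² + v²x²) = √(0.040² + 0.87² × 40²) = 34.80; v² = 0.7569.
t = (34.80 − 0.040)/0.7569 = 45.9 days (vs. the pure-advection estimate x/v = 46.0 d).

45.9 days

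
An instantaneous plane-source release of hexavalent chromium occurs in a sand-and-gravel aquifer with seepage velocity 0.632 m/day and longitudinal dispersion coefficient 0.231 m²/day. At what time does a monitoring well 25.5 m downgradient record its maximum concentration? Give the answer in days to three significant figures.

39.8 days

For the 1D instantaneous-source solution, setting ∂C/∂t = 0 at fixed x gives v²t² + 2Dt − x² = 0, so t = (√(D² + v²x²) − D)/v².
√(D² + v²x²) = √(0.231² + 0.632² × 25.5²) = 16.12; v² = 0.399424.
t = (16.12 − 0.231)/0.399424 = 39.8 days (vs. the pure-advection estimate x/v = 40.3 d).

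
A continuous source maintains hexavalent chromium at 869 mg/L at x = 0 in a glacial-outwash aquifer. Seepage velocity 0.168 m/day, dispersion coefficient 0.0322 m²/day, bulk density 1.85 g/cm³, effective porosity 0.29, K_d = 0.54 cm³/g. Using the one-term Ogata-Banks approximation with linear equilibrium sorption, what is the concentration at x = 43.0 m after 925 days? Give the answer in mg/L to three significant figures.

Retardation factor R = 1 + ρ_b·K_d/n = 1 + 1.85 × 0.54/0.29 = 4.445.
Sorption retards both mechanisms: v_R = v/R = 0.03780 m/day, D_R = D/R = 0.007244 m²/day.
v_R·t = 0.03780 × 925 = 34.965 m; 2√(D_R t) = 5.177 m; argument = (43.0 − 34.965)/5.177 = 1.552.
C = C₀ × ½·erfc(1.552) = 869 × 0.01409 = 12.2 mg/L.

12.2 mg/L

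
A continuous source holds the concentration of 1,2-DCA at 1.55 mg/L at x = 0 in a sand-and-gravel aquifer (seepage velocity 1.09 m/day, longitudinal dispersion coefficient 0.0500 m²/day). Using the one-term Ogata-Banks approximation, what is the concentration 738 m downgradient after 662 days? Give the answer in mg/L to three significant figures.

0.0338 mg/L

For a continuous step input, C/C₀ ≈ ½·erfc((x−vt)/(2√(Dt))).
vt = 1.09 × 662 = 721.58 m and 2√(Dt) = 2√(0.0500 × 662) = 11.51 m.
Argument (x−vt)/(2√(Dt)) = (738 − 721.58)/11.51 = 1.427; ½·erfc(1.427) = 0.02179.
C = 1.55 × 0.02179 = 0.0338 mg/L.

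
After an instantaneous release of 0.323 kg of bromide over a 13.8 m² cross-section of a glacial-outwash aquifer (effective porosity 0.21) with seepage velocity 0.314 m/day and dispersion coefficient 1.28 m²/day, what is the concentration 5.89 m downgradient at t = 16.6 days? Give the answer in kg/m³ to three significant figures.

0.00678 kg/m³

For an instantaneous plane source, C(x,t) = M/(n_e·A·√(4πDt)) · exp(−(x−vt)²/(4Dt)), with n_e·A the pore (flow) area.
Plume center vt = 0.314 × 16.6 = 5.2124 m, so the well at 5.89 m is 0.6776 m downgradient of the peak.
√(4πDt) = 16.34 m, giving peak height M/(n_e·A·√(4πDt)) = 0.323/(0.21 × 13.8 × 16.34) = 0.006821 kg/m³.
(x−vt)²/(4Dt) = (0.6776)²/(4 × 1.28 × 16.6) = 0.005402; exp(−0.005402) = 0.9946.
C = 0.006821 × 0.9946 = 0.00678 kg/m³.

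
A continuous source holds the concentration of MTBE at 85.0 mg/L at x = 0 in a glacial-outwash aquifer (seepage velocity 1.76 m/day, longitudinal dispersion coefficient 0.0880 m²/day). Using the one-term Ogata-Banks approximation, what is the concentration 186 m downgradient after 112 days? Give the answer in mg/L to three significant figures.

For a continuous step input, C/C₀ ≈ ½·erfc((x−vt)/(2√(Dt))).
vt = 1.76 × 112 = 197.12 m and 2√(Dt) = 2√(0.0880 × 112) = 6.279 m.
Argument (x−vt)/(2√(Dt)) = (186 − 197.12)/6.279 = -1.771; ½·erfc(-1.771) = 0.9939.
C = 85.0 × 0.9939 = 84.5 mg/L.

84.5 mg/L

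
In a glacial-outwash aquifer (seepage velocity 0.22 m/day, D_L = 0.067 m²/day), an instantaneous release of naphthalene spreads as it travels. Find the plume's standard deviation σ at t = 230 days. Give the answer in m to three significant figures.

Dispersive spreading gives a Gaussian with σ² = 2Dt; advection only shifts the center.
σ = √(2 × 0.067 × 230) = 5.55 m.

5.55 m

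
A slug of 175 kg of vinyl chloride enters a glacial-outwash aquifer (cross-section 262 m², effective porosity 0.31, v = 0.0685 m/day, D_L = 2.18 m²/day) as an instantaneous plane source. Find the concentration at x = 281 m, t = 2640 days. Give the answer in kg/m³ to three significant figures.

0.00518 kg/m³

For an instantaneous plane source, C(x,t) = M/(n_e·A·√(4πDt)) · exp(−(x−vt)²/(4Dt)), with n_e·A the pore (flow) area.
Plume center vt = 0.0685 × 2640 = 180.84 m, so the well at 281 m is 100.16 m downgradient of the peak.
√(4πDt) = 268.9 m, giving peak height M/(n_e·A·√(4πDt)) = 175/(0.31 × 262 × 268.9) = 0.008013 kg/m³.
(x−vt)²/(4Dt) = (100.16)²/(4 × 2.18 × 2640) = 0.4358; exp(−0.4358) = 0.6467.
C = 0.008013 × 0.6467 = 0.00518 kg/m³.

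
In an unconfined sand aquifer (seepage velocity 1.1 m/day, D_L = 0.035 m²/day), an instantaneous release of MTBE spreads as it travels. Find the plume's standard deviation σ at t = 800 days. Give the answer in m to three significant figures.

7.48 m

Dispersive spreading gives a Gaussian with σ² = 2Dt; advection only shifts the center.
σ = √(2 × 0.035 × 800) = 7.48 m.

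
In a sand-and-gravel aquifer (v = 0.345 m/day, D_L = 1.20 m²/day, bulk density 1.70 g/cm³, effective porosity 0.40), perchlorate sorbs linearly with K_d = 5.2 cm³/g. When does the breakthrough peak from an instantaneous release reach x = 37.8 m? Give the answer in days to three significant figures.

Retardation factor R = 1 + ρ_b·K_d/n = 1 + 1.70 × 5.2/0.40 = 23.10.
Sorption retards both mechanisms: v_R = v/R = 0.01494 m/day, D_R = D/R = 0.05195 m²/day.
Peak time from v_R²t² + 2D_R t − x² = 0: t = (√(D_R² + v_R²x²) − D_R)/v_R².
√(D_R² + v_R²x²) = √(0.05195² + 0.01494² × 37.8²) = 0.5671; v_R² = 0.0002232.
t = (0.5671 − 0.05195)/0.0002232 = 2310 days.

2310 days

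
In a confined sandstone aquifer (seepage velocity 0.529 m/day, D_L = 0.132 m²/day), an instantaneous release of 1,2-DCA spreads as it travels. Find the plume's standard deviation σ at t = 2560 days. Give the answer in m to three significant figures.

26.0 m

Dispersive spreading gives a Gaussian with σ² = 2Dt; advection only shifts the center.
σ = √(2 × 0.132 × 2560) = 26.0 m.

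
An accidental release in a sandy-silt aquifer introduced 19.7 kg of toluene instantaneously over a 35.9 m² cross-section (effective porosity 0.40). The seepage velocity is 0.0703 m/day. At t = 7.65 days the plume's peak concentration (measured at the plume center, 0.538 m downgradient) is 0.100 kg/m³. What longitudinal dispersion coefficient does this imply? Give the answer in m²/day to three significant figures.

At the plume center C_max = M/(n_e·A·√(4πDt)), so D = M²/(4πt·(n_e·A·C_max)²).
n_e·A·C_max = 0.40 × 35.9 × 0.100 = 1.436 kg/m.
D = 19.7²/(4π × 7.65 × 1.436²) = 1.96 m²/day.

1.96 m²/day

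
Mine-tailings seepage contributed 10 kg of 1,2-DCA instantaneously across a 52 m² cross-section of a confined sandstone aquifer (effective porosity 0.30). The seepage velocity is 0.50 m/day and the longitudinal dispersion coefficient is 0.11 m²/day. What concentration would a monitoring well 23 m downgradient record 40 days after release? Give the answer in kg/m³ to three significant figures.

0.0517 kg/m³

For an instantaneous plane source, C(x,t) = M/(n_e·A·√(4πDt)) · exp(−(x−vt)²/(4Dt)), with n_e·A the pore (flow) area.
Plume center vt = 0.50 × 40 = 20 m, so the well at 23 m is 3 m downgradient of the peak.
√(4πDt) = 7.436 m, giving peak height M/(n_e·A·√(4πDt)) = 10/(0.30 × 52 × 7.436) = 0.08621 kg/m³.
(x−vt)²/(4Dt) = (3)²/(4 × 0.11 × 40) = 0.5114; exp(−0.5114) = 0.5997.
C = 0.08621 × 0.5997 = 0.0517 kg/m³.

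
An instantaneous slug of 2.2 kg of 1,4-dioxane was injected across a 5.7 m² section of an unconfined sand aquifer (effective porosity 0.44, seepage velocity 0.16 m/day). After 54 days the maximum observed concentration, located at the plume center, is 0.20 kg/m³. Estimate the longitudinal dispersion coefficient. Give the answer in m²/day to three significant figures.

0.0283 m²/day

At the plume center C_max = M/(n_e·A·√(4πDt)), so D = M²/(4πt·(n_e·A·C_max)²).
n_e·A·C_max = 0.44 × 5.7 × 0.20 = 0.5016 kg/m.
D = 2.2²/(4π × 54 × 0.5016²) = 0.0283 m²/day.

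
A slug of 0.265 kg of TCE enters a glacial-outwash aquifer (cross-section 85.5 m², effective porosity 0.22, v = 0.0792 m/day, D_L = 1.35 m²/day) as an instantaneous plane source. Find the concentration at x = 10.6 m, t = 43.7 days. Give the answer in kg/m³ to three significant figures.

0.000417 kg/m³

For an instantaneous plane source, C(x,t) = M/(n_e·A·√(4πDt)) · exp(−(x−vt)²/(4Dt)), with n_e·A the pore (flow) area.
Plume center vt = 0.0792 × 43.7 = 3.46104 m, so the well at 10.6 m is 7.13896 m downgradient of the peak.
√(4πDt) = 27.23 m, giving peak height M/(n_e·A·√(4πDt)) = 0.265/(0.22 × 85.5 × 27.23) = 0.0005174 kg/m³.
(x−vt)²/(4Dt) = (7.13896)²/(4 × 1.35 × 43.7) = 0.2160; exp(−0.2160) = 0.8057.
C = 0.0005174 × 0.8057 = 0.000417 kg/m³.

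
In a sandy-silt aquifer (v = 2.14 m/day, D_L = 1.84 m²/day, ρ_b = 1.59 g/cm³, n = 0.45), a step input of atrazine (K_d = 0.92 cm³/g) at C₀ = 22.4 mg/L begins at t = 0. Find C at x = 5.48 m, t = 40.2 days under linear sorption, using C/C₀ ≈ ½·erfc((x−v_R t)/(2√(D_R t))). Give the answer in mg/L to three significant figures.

Retardation factor R = 1 + ρ_b·K_d/n = 1 + 1.59 × 0.92/0.45 = 4.251.
Sorption retards both mechanisms: v_R = v/R = 0.5034 m/day, D_R = D/R = 0.4328 m²/day.
v_R·t = 0.5034 × 40.2 = 20.23668 m; 2√(D_R t) = 8.342 m; argument = (5.48 − 20.23668)/8.342 = -1.769.
C = C₀ × ½·erfc(-1.769) = 22.4 × 0.9938 = 22.3 mg/L.

22.3 mg/L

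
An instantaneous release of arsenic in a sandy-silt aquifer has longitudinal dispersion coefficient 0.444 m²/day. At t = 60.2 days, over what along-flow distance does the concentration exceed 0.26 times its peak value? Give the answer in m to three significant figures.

The plume is Gaussian with σ = √(2Dt) = √(2 × 0.444 × 60.2) = 7.311 m.
C/C_peak = exp(−Δx²/(2σ²)) = 0.26 ⇒ Δx = σ·√(−2 ln 0.26) = 7.311 × 1.641 = 12.00 m.
Width = 2Δx = 24.0 m.

24.0 m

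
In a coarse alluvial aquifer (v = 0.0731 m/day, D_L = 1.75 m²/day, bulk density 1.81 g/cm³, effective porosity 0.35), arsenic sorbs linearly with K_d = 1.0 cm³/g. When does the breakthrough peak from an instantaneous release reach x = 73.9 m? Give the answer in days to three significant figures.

4540 days

Retardation factor R = 1 + ρ_b·K_d/n = 1 + 1.81 × 1.0/0.35 = 6.171.
Sorption retards both mechanisms: v_R = v/R = 0.01185 m/day, D_R = D/R = 0.2836 m²/day.
Peak time from v_R²t² + 2D_R t − x² = 0: t = (√(D_R² + v_R²x²) − D_R)/v_R².
√(D_R² + v_R²x²) = √(0.2836² + 0.01185² × 73.9²) = 0.9205; v_R² = 0.0001404.
t = (0.9205 − 0.2836)/0.0001404 = 4540 days.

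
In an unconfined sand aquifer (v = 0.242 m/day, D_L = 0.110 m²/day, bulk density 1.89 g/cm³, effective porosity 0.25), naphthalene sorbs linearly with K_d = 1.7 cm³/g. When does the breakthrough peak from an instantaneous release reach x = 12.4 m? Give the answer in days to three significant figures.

684 days

Retardation factor R = 1 + ρ_b·K_d/n = 1 + 1.89 × 1.7/0.25 = 13.85.
Sorption retards both mechanisms: v_R = v/R = 0.01747 m/day, D_R = D/R = 0.007942 m²/day.
Peak time from v_R²t² + 2D_R t − x² = 0: t = (√(D_R² + v_R²x²) − D_R)/v_R².
√(D_R² + v_R²x²) = √(0.007942² + 0.01747² × 12.4²) = 0.2168; v_R² = 0.0003052.
t = (0.2168 − 0.007942)/0.0003052 = 684 days.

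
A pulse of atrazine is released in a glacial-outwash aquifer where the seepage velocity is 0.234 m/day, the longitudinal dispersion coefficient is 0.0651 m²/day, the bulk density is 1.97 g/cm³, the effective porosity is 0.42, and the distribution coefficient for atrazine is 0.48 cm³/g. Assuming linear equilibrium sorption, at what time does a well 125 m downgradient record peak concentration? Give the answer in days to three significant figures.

1730 days

Retardation factor R = 1 + ρ_b·K_d/n = 1 + 1.97 × 0.48/0.42 = 3.251.
Sorption retards both mechanisms: v_R = v/R = 0.07198 m/day, D_R = D/R = 0.02002 m²/day.
Peak time from v_R²t² + 2D_R t − x² = 0: t = (√(D_R² + v_R²x²) − D_R)/v_R².
√(D_R² + v_R²x²) = √(0.02002² + 0.07198² × 125²) = 8.998; v_R² = 0.005181.
t = (8.998 − 0.02002)/0.005181 = 1730 days.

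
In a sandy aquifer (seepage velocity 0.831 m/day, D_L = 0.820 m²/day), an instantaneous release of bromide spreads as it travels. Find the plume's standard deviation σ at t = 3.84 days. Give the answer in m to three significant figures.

2.51 m

Dispersive spreading gives a Gaussian with σ² = 2Dt; advection only shifts the center.
σ = √(2 × 0.820 × 3.84) = 2.51 m.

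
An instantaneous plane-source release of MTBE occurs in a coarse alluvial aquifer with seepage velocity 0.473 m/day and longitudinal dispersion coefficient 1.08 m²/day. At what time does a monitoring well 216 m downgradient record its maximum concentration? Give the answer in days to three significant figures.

For the 1D instantaneous-source solution, setting ∂C/∂t = 0 at fixed x gives v²t² + 2Dt − x² = 0, so t = (√(D² + v²x²) − D)/v².
√(D² + v²x²) = √(1.08² + 0.473² × 216²) = 102.2; v² = 0.223729.
t = (102.2 − 1.08)/0.223729 = 452 days (vs. the pure-advection estimate x/v = 457 d).

452 days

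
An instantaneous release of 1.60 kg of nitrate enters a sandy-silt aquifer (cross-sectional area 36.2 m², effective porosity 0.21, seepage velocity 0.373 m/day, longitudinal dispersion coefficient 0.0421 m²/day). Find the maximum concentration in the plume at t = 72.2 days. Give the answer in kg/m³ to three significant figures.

The peak of an instantaneous 1D plume sits at x = vt; there the Gaussian factor is 1 and C_max = M/(n_e·A·√(4πDt)), where n_e·A is the pore area the mass is dissolved in.
√(4πDt) = √(4π × 0.0421 × 72.2) = 6.180 m, so C_max = 1.60/(0.21 × 36.2 × 6.180) = 0.0341 kg/m³.

0.0341 kg/m³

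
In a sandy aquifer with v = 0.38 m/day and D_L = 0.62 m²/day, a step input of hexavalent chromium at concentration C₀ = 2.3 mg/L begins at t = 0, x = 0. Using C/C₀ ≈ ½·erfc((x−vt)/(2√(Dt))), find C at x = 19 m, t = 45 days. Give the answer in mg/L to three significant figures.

For a continuous step input, C/C₀ ≈ ½·erfc((x−vt)/(2√(Dt))).
vt = 0.38 × 45 = 17.1 m and 2√(Dt) = 2√(0.62 × 45) = 10.56 m.
Argument (x−vt)/(2√(Dt)) = (19 − 17.1)/10.56 = 0.1799; ½·erfc(0.1799) = 0.3996.
C = 2.3 × 0.3996 = 0.919 mg/L.

0.919 mg/L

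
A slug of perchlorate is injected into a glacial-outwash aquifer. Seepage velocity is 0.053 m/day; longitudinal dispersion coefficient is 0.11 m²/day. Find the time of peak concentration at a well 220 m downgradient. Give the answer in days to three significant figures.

4110 days

For the 1D instantaneous-source solution, setting ∂C/∂t = 0 at fixed x gives v²t² + 2Dt − x² = 0, so t = (√(D² + v²x²) − D)/v².
√(D² + v²x²) = √(0.11² + 0.053² × 220²) = 11.66; v² = 0.002809.
t = (11.66 − 0.11)/0.002809 = 4110 days (vs. the pure-advection estimate x/v = 4150 d).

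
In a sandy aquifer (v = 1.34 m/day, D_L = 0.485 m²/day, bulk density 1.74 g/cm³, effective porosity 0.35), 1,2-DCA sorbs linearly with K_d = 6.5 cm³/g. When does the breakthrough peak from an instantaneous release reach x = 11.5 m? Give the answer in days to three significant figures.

Retardation factor R = 1 + ρ_b·K_d/n = 1 + 1.74 × 6.5/0.35 = 33.31.
Sorption retards both mechanisms: v_R = v/R = 0.04023 m/day, D_R = D/R = 0.01456 m²/day.
Peak time from v_R²t² + 2D_R t − x² = 0: t = (√(D_R² + v_R²x²) − D_R)/v_R².
√(D_R² + v_R²x²) = √(0.01456² + 0.04023² × 11.5²) = 0.4629; v_R² = 0.001618.
t = (0.4629 − 0.01456)/0.001618 = 277 days.

277 days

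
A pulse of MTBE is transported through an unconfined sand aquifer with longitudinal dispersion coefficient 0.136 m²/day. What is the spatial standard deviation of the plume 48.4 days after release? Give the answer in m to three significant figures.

3.63 m

Dispersive spreading gives a Gaussian with σ² = 2Dt; advection only shifts the center.
σ = √(2 × 0.136 × 48.4) = 3.63 m.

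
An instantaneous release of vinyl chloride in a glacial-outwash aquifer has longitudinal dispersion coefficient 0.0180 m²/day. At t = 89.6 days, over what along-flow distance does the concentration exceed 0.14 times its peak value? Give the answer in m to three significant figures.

7.12 m

The plume is Gaussian with σ = √(2Dt) = √(2 × 0.0180 × 89.6) = 1.796 m.
C/C_peak = exp(−Δx²/(2σ²)) = 0.14 ⇒ Δx = σ·√(−2 ln 0.14) = 1.796 × 1.983 = 3.561 m.
Width = 2Δx = 7.12 m.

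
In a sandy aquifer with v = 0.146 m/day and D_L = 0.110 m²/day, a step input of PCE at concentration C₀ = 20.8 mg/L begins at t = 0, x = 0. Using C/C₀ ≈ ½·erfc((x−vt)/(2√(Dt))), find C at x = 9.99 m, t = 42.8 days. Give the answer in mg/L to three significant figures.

2.32 mg/L

For a continuous step input, C/C₀ ≈ ½·erfc((x−vt)/(2√(Dt))).
vt = 0.146 × 42.8 = 6.2488 m and 2√(Dt) = 2√(0.110 × 42.8) = 4.340 m.
Argument (x−vt)/(2√(Dt)) = (9.99 − 6.2488)/4.340 = 0.8620; ½·erfc(0.8620) = 0.1114.
C = 20.8 × 0.1114 = 2.32 mg/L.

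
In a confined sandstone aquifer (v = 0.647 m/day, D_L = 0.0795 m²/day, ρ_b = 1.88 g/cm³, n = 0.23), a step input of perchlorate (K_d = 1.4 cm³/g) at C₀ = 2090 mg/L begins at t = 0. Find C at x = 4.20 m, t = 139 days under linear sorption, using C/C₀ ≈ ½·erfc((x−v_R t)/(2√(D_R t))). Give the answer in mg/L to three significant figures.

2070 mg/L

Retardation factor R = 1 + ρ_b·K_d/n = 1 + 1.88 × 1.4/0.23 = 12.44.
Sorption retards both mechanisms: v_R = v/R = 0.05201 m/day, D_R = D/R = 0.006391 m²/day.
v_R·t = 0.05201 × 139 = 7.22939 m; 2√(D_R t) = 1.885 m; argument = (4.20 − 7.22939)/1.885 = -1.607.
C = C₀ × ½·erfc(-1.607) = 2090 × 0.9885 = 2070 mg/L.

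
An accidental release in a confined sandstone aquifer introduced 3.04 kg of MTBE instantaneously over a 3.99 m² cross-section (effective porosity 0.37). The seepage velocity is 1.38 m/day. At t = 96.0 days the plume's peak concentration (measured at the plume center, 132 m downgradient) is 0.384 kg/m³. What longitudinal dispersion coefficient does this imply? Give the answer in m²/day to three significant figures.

At the plume center C_max = M/(n_e·A·√(4πDt)), so D = M²/(4πt·(n_e·A·C_max)²).
n_e·A·C_max = 0.37 × 3.99 × 0.384 = 0.5669 kg/m.
D = 3.04²/(4π × 96.0 × 0.5669²) = 0.0238 m²/day.

0.0238 m²/day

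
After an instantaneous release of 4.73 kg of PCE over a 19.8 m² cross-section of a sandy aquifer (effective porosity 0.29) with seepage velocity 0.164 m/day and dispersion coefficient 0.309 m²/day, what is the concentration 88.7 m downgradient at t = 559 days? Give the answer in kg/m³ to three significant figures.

0.0175 kg/m³

For an instantaneous plane source, C(x,t) = M/(n_e·A·√(4πDt)) · exp(−(x−vt)²/(4Dt)), with n_e·A the pore (flow) area.
Plume center vt = 0.164 × 559 = 91.676 m, so the well at 88.7 m is 2.976 m upgradient of the peak.
√(4πDt) = 46.59 m, giving peak height M/(n_e·A·√(4πDt)) = 4.73/(0.29 × 19.8 × 46.59) = 0.01768 kg/m³.
(x−vt)²/(4Dt) = (-2.976)²/(4 × 0.309 × 559) = 0.01282; exp(−0.01282) = 0.9873.
C = 0.01768 × 0.9873 = 0.0175 kg/m³.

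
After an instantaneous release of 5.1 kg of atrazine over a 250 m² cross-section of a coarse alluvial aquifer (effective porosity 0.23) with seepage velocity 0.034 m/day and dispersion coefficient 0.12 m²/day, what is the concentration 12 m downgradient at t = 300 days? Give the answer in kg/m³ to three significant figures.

0.00408 kg/m³

For an instantaneous plane source, C(x,t) = M/(n_e·A·√(4πDt)) · exp(−(x−vt)²/(4Dt)), with n_e·A the pore (flow) area.
Plume center vt = 0.034 × 300 = 10.2 m, so the well at 12 m is 1.8 m downgradient of the peak.
√(4πDt) = 21.27 m, giving peak height M/(n_e·A·√(4πDt)) = 5.1/(0.23 × 250 × 21.27) = 0.004170 kg/m³.
(x−vt)²/(4Dt) = (1.8)²/(4 × 0.12 × 300) = 0.02250; exp(−0.02250) = 0.9778.
C = 0.004170 × 0.9778 = 0.00408 kg/m³.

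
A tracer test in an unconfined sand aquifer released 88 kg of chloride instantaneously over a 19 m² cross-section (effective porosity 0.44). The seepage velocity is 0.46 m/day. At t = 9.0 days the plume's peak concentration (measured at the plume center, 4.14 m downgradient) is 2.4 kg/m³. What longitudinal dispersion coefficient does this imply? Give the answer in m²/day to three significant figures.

0.170 m²/day

At the plume center C_max = M/(n_e·A·√(4πDt)), so D = M²/(4πt·(n_e·A·C_max)²).
n_e·A·C_max = 0.44 × 19 × 2.4 = 20.06 kg/m.
D = 88²/(4π × 9.0 × 20.06²) = 0.170 m²/day.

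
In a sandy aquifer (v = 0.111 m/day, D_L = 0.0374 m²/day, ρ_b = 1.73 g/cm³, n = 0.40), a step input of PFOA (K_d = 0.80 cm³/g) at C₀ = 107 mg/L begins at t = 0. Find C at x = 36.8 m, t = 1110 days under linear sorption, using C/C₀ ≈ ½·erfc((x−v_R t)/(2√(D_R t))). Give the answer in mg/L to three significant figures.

1.79 mg/L

Retardation factor R = 1 + ρ_b·K_d/n = 1 + 1.73 × 0.80/0.40 = 4.460.
Sorption retards both mechanisms: v_R = v/R = 0.02489 m/day, D_R = D/R = 0.008386 m²/day.
v_R·t = 0.02489 × 1110 = 27.6279 m; 2√(D_R t) = 6.102 m; argument = (36.8 − 27.6279)/6.102 = 1.503.
C = C₀ × ½·erfc(1.503) = 107 × 0.01677 = 1.79 mg/L.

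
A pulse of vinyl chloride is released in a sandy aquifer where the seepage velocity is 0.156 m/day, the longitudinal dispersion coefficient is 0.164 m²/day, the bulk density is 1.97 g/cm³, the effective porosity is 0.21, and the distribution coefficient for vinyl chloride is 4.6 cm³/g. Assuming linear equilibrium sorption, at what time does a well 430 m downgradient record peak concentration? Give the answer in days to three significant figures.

Retardation factor R = 1 + ρ_b·K_d/n = 1 + 1.97 × 4.6/0.21 = 44.15.
Sorption retards both mechanisms: v_R = v/R = 0.003533 m/day, D_R = D/R = 0.003715 m²/day.
Peak time from v_R²t² + 2D_R t − x² = 0: t = (√(D_R² + v_R²x²) − D_R)/v_R².
√(D_R² + v_R²x²) = √(0.003715² + 0.003533² × 430²) = 1.519; v_R² = 1.248e-05.
t = (1.519 − 0.003715)/1.248e-05 = 121000 days.

121000 days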